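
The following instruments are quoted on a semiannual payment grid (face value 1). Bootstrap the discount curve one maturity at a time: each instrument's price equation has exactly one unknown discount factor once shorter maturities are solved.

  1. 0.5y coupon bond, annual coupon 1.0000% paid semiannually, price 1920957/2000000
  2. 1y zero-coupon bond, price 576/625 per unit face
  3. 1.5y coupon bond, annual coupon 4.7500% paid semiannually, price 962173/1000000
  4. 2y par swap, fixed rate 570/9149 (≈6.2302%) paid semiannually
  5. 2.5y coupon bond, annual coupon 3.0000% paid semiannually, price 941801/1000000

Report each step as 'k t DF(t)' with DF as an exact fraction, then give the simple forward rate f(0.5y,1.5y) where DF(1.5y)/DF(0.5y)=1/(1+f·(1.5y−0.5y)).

1 1/2 9557/10000
2 1 576/625
3 3/2 8963/10000
4 2 443/500
5 5/2 4369/5000
f(0.5y,1.5y) = ((9557/10000)/(8963/10000) − 1)/(1) = 594/8963 ≈ 6.6272%

step 1 [0.5y] bond c/2=1/200: DF=(1920957/2000000 − 1/200·(0))/(1+1/200) = 9557/10000 ≈ 0.955700
step 2 [1y] zero: DF = P = 576/625 ≈ 0.921600
step 3 [1.5y] bond c/2=19/800: DF=(962173/1000000 − 19/800·(0.955700+0.921600))/(1+19/800) = 8963/10000 ≈ 0.896300
step 4 [2y] swap r/2=285/9149: DF=(1 − 285/9149·(0.955700+0.921600+0.896300))/(1+285/9149) = 443/500 ≈ 0.886000
step 5 [2.5y] bond c/2=3/200: DF=(941801/1000000 − 3/200·(0.955700+0.921600+0.896300+0.886000))/(1+3/200) = 4369/5000 ≈ 0.873800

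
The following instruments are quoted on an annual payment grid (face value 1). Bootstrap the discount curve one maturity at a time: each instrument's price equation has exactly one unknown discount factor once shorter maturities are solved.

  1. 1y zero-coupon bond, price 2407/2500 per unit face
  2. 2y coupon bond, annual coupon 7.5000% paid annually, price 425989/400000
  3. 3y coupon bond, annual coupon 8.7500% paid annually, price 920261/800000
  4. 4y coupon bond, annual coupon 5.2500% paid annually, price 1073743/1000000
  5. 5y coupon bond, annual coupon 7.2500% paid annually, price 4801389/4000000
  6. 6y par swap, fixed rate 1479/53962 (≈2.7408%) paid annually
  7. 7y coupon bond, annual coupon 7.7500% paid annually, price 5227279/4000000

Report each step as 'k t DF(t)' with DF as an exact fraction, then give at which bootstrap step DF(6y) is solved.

step 1 [1y] zero: DF = P = 2407/2500 ≈ 0.962800
step 2 [2y] bond c/1=3/40: DF=(425989/400000 − 3/40·(0.962800))/(1+3/40) = 1847/2000 ≈ 0.923500
step 3 [3y] bond c/1=7/80: DF=(920261/800000 − 7/80·(0.962800+0.923500))/(1+7/80) = 453/500 ≈ 0.906000
step 4 [4y] bond c/1=21/400: DF=(1073743/1000000 − 21/400·(0.962800+0.923500+0.906000))/(1+21/400) = 8809/10000 ≈ 0.880900
step 5 [5y] bond c/1=29/400: DF=(4801389/4000000 − 29/400·(0.962800+0.923500+0.906000+0.880900))/(1+29/400) = 8709/10000 ≈ 0.870900
step 6 [6y] swap r/1=1479/53962: DF=(1 − 1479/53962·(0.962800+0.923500+0.906000+0.880900+0.870900))/(1+1479/53962) = 8521/10000 ≈ 0.852100
step 7 [7y] bond c/1=31/400: DF=(5227279/4000000 − 31/400·(0.962800+0.923500+0.906000+0.880900+0.870900+0.852100))/(1+31/400) = 8247/10000 ≈ 0.824700

1 1 2407/2500
2 2 1847/2000
3 3 453/500
4 4 8809/10000
5 5 8709/10000
6 6 8521/10000
7 7 8247/10000
DF(6y) is solved at step 6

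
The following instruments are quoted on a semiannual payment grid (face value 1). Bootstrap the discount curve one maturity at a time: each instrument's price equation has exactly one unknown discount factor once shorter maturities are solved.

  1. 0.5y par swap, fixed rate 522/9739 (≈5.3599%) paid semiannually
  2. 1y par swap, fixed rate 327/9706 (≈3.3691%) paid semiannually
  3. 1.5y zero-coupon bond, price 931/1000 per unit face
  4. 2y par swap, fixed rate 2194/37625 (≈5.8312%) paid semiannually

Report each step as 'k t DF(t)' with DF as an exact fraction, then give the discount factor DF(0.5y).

1 1/2 9739/10000
2 1 9673/10000
3 3/2 931/1000
4 2 8903/10000
DF(0.5y) = 9739/10000 ≈ 0.973900

step 1 [0.5y] swap r/2=261/9739: DF=(1 − 261/9739·(0))/(1+261/9739) = 9739/10000 ≈ 0.973900
step 2 [1y] swap r/2=327/19412: DF=(1 − 327/19412·(0.973900))/(1+327/19412) = 9673/10000 ≈ 0.967300
step 3 [1.5y] zero: DF = P = 931/1000 ≈ 0.931000
step 4 [2y] swap r/2=1097/37625: DF=(1 − 1097/37625·(0.973900+0.967300+0.931000))/(1+1097/37625) = 8903/10000 ≈ 0.890300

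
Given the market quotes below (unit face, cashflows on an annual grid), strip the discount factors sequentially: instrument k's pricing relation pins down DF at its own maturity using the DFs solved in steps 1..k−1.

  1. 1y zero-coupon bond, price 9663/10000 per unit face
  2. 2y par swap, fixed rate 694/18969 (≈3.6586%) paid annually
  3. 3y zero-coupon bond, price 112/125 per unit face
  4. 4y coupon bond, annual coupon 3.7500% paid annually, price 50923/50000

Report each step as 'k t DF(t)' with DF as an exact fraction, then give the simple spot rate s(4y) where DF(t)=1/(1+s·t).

step 1 [1y] zero: DF = P = 9663/10000 ≈ 0.966300
step 2 [2y] swap r/1=694/18969: DF=(1 − 694/18969·(0.966300))/(1+694/18969) = 4653/5000 ≈ 0.930600
step 3 [3y] zero: DF = P = 112/125 ≈ 0.896000
step 4 [4y] bond c/1=3/80: DF=(50923/50000 − 3/80·(0.966300+0.930600+0.896000))/(1+3/80) = 8807/10000 ≈ 0.880700

1 1 9663/10000
2 2 4653/5000
3 3 112/125
4 4 8807/10000
s(4y) = (1/(8807/10000) − 1)/(4) = 1193/35228 ≈ 3.3865%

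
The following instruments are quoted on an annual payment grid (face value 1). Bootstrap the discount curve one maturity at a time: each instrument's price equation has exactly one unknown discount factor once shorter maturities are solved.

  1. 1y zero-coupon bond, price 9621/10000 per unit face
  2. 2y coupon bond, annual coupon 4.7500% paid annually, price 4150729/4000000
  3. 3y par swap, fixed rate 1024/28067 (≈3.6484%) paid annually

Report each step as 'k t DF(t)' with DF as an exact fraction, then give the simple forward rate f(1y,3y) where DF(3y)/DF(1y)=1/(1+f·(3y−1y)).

1 1 9621/10000
2 2 947/1000
3 3 561/625
f(1y,3y) = ((9621/10000)/(561/625) − 1)/(2) = 215/5984 ≈ 3.5929%

step 1 [1y] zero: DF = P = 9621/10000 ≈ 0.962100
step 2 [2y] bond c/1=19/400: DF=(4150729/4000000 − 19/400·(0.962100))/(1+19/400) = 947/1000 ≈ 0.947000
step 3 [3y] swap r/1=1024/28067: DF=(1 − 1024/28067·(0.962100+0.947000))/(1+1024/28067) = 561/625 ≈ 0.897600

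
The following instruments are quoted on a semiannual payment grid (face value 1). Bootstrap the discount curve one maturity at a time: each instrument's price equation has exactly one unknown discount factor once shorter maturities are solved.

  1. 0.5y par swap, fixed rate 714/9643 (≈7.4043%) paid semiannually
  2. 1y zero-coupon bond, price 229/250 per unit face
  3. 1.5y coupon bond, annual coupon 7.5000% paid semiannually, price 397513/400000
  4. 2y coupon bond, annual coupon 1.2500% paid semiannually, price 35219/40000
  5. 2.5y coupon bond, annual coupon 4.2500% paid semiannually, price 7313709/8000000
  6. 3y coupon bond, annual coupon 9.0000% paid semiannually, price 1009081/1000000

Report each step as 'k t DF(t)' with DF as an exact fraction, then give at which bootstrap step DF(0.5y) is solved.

1 1/2 9643/10000
2 1 229/250
3 3/2 8899/10000
4 2 4289/5000
5 5/2 8197/10000
6 3 7741/10000
DF(0.5y) is solved at step 1

step 1 [0.5y] swap r/2=357/9643: DF=(1 − 357/9643·(0))/(1+357/9643) = 9643/10000 ≈ 0.964300
step 2 [1y] zero: DF = P = 229/250 ≈ 0.916000
step 3 [1.5y] bond c/2=3/80: DF=(397513/400000 − 3/80·(0.964300+0.916000))/(1+3/80) = 8899/10000 ≈ 0.889900
step 4 [2y] bond c/2=1/160: DF=(35219/40000 − 1/160·(0.964300+0.916000+0.889900))/(1+1/160) = 4289/5000 ≈ 0.857800
step 5 [2.5y] bond c/2=17/800: DF=(7313709/8000000 − 17/800·(0.964300+0.916000+0.889900+0.857800))/(1+17/800) = 8197/10000 ≈ 0.819700
step 6 [3y] bond c/2=9/200: DF=(1009081/1000000 − 9/200·(0.964300+0.916000+0.889900+0.857800+0.819700))/(1+9/200) = 7741/10000 ≈ 0.774100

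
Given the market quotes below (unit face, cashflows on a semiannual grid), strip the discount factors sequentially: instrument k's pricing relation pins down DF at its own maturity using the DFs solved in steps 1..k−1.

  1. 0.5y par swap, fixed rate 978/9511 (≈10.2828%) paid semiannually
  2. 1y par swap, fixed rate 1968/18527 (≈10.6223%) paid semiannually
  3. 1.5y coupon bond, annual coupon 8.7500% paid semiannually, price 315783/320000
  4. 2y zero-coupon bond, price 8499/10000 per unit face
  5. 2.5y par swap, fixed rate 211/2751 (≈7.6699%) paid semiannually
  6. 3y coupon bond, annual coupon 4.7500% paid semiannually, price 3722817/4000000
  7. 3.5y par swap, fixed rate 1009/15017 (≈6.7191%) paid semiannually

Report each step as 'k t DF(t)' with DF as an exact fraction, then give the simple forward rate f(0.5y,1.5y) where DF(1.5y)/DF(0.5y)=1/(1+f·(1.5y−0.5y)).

step 1 [0.5y] swap r/2=489/9511: DF=(1 − 489/9511·(0))/(1+489/9511) = 9511/10000 ≈ 0.951100
step 2 [1y] swap r/2=984/18527: DF=(1 − 984/18527·(0.951100))/(1+984/18527) = 1127/1250 ≈ 0.901600
step 3 [1.5y] bond c/2=7/160: DF=(315783/320000 − 7/160·(0.951100+0.901600))/(1+7/160) = 4339/5000 ≈ 0.867800
step 4 [2y] zero: DF = P = 8499/10000 ≈ 0.849900
step 5 [2.5y] swap r/2=211/5502: DF=(1 − 211/5502·(0.951100+0.901600+0.867800+0.849900))/(1+211/5502) = 1039/1250 ≈ 0.831200
step 6 [3y] bond c/2=19/800: DF=(3722817/4000000 − 19/800·(0.951100+0.901600+0.867800+0.849900+0.831200))/(1+19/800) = 807/1000 ≈ 0.807000
step 7 [3.5y] swap r/2=1009/30034: DF=(1 − 1009/30034·(0.951100+0.901600+0.867800+0.849900+0.831200+0.807000))/(1+1009/30034) = 3991/5000 ≈ 0.798200

1 1/2 9511/10000
2 1 1127/1250
3 3/2 4339/5000
4 2 8499/10000
5 5/2 1039/1250
6 3 807/1000
7 7/2 3991/5000
f(0.5y,1.5y) = ((9511/10000)/(4339/5000) − 1)/(1) = 833/8678 ≈ 9.5990%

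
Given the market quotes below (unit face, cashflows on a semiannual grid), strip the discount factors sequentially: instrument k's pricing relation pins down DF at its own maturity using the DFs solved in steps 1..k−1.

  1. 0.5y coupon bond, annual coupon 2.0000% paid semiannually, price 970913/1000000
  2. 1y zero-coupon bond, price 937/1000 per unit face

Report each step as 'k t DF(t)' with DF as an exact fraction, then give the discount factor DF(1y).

1 1/2 9613/10000
2 1 937/1000
DF(1y) = 937/1000 ≈ 0.937000

step 1 [0.5y] bond c/2=1/100: DF=(970913/1000000 − 1/100·(0))/(1+1/100) = 9613/10000 ≈ 0.961300
step 2 [1y] zero: DF = P = 937/1000 ≈ 0.937000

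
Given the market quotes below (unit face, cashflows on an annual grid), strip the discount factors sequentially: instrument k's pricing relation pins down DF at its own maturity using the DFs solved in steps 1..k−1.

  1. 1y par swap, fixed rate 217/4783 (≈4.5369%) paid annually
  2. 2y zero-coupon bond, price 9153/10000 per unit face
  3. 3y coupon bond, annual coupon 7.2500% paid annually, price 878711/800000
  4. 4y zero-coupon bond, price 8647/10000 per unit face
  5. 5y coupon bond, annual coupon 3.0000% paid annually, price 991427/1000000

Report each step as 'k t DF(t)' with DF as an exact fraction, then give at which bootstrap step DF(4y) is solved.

1 1 4783/5000
2 2 9153/10000
3 3 561/625
4 4 8647/10000
5 5 8567/10000
DF(4y) is solved at step 4

step 1 [1y] swap r/1=217/4783: DF=(1 − 217/4783·(0))/(1+217/4783) = 4783/5000 ≈ 0.956600
step 2 [2y] zero: DF = P = 9153/10000 ≈ 0.915300
step 3 [3y] bond c/1=29/400: DF=(878711/800000 − 29/400·(0.956600+0.915300))/(1+29/400) = 561/625 ≈ 0.897600
step 4 [4y] zero: DF = P = 8647/10000 ≈ 0.864700
step 5 [5y] bond c/1=3/100: DF=(991427/1000000 − 3/100·(0.956600+0.915300+0.897600+0.864700))/(1+3/100) = 8567/10000 ≈ 0.856700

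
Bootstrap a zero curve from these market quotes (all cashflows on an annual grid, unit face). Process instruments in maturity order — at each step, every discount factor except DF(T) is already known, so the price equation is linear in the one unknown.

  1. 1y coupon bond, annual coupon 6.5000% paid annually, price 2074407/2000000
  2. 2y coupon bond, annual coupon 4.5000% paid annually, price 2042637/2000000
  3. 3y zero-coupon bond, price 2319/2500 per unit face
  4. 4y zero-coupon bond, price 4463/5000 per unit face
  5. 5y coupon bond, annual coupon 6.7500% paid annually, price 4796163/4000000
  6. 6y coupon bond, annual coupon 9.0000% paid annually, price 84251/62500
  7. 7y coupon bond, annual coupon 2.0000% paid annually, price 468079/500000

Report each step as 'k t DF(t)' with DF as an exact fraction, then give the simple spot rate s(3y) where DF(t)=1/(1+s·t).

step 1 [1y] bond c/1=13/200: DF=(2074407/2000000 − 13/200·(0))/(1+13/200) = 9739/10000 ≈ 0.973900
step 2 [2y] bond c/1=9/200: DF=(2042637/2000000 − 9/200·(0.973900))/(1+9/200) = 4677/5000 ≈ 0.935400
step 3 [3y] zero: DF = P = 2319/2500 ≈ 0.927600
step 4 [4y] zero: DF = P = 4463/5000 ≈ 0.892600
step 5 [5y] bond c/1=27/400: DF=(4796163/4000000 − 27/400·(0.973900+0.935400+0.927600+0.892600))/(1+27/400) = 4437/5000 ≈ 0.887400
step 6 [6y] bond c/1=9/100: DF=(84251/62500 − 9/100·(0.973900+0.935400+0.927600+0.892600+0.887400))/(1+9/100) = 1711/2000 ≈ 0.855500
step 7 [7y] bond c/1=1/50: DF=(468079/500000 − 1/50·(0.973900+0.935400+0.927600+0.892600+0.887400+0.855500))/(1+1/50) = 1621/2000 ≈ 0.810500

1 1 9739/10000
2 2 4677/5000
3 3 2319/2500
4 4 4463/5000
5 5 4437/5000
6 6 1711/2000
7 7 1621/2000
s(3y) = (1/(2319/2500) − 1)/(3) = 181/6957 ≈ 2.6017%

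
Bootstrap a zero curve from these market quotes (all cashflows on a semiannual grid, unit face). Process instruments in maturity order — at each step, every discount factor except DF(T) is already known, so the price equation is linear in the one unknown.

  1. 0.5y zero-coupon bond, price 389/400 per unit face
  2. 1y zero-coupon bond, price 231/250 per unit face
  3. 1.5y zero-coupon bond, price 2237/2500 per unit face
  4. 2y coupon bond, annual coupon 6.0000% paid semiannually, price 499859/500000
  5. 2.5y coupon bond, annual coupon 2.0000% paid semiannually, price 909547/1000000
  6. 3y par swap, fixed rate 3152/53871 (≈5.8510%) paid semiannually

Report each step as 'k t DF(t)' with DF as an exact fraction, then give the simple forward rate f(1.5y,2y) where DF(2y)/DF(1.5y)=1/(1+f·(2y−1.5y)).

step 1 [0.5y] zero: DF = P = 389/400 ≈ 0.972500
step 2 [1y] zero: DF = P = 231/250 ≈ 0.924000
step 3 [1.5y] zero: DF = P = 2237/2500 ≈ 0.894800
step 4 [2y] bond c/2=3/100: DF=(499859/500000 − 3/100·(0.972500+0.924000+0.894800))/(1+3/100) = 8893/10000 ≈ 0.889300
step 5 [2.5y] bond c/2=1/100: DF=(909547/1000000 − 1/100·(0.972500+0.924000+0.894800+0.889300))/(1+1/100) = 8641/10000 ≈ 0.864100
step 6 [3y] swap r/2=1576/53871: DF=(1 − 1576/53871·(0.972500+0.924000+0.894800+0.889300+0.864100))/(1+1576/53871) = 1053/1250 ≈ 0.842400

1 1/2 389/400
2 1 231/250
3 3/2 2237/2500
4 2 8893/10000
5 5/2 8641/10000
6 3 1053/1250
f(1.5y,2y) = ((2237/2500)/(8893/10000) − 1)/(1/2) = 110/8893 ≈ 1.2369%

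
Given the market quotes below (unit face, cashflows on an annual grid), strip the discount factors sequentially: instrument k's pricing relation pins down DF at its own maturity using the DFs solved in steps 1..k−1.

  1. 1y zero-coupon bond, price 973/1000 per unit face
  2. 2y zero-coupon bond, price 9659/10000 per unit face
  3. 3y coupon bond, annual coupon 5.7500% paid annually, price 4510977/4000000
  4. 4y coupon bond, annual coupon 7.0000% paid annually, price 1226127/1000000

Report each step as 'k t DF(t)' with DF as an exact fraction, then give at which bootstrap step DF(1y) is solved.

1 1 973/1000
2 2 9659/10000
3 3 961/1000
4 4 4781/5000
DF(1y) is solved at step 1

step 1 [1y] zero: DF = P = 973/1000 ≈ 0.973000
step 2 [2y] zero: DF = P = 9659/10000 ≈ 0.965900
step 3 [3y] bond c/1=23/400: DF=(4510977/4000000 − 23/400·(0.973000+0.965900))/(1+23/400) = 961/1000 ≈ 0.961000
step 4 [4y] bond c/1=7/100: DF=(1226127/1000000 − 7/100·(0.973000+0.965900+0.961000))/(1+7/100) = 4781/5000 ≈ 0.956200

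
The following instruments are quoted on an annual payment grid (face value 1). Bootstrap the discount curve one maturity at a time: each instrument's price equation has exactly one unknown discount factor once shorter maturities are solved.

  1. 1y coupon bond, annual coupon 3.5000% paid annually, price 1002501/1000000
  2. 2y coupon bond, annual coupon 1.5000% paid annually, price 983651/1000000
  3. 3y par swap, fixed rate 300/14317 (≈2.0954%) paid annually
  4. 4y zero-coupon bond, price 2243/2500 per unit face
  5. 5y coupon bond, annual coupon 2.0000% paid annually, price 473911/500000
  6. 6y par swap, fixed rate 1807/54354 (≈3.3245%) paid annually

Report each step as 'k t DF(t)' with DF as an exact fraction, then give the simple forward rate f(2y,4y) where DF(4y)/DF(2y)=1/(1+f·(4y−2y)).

step 1 [1y] bond c/1=7/200: DF=(1002501/1000000 − 7/200·(0))/(1+7/200) = 4843/5000 ≈ 0.968600
step 2 [2y] bond c/1=3/200: DF=(983651/1000000 − 3/200·(0.968600))/(1+3/200) = 2387/2500 ≈ 0.954800
step 3 [3y] swap r/1=300/14317: DF=(1 − 300/14317·(0.968600+0.954800))/(1+300/14317) = 47/50 ≈ 0.940000
step 4 [4y] zero: DF = P = 2243/2500 ≈ 0.897200
step 5 [5y] bond c/1=1/50: DF=(473911/500000 − 1/50·(0.968600+0.954800+0.940000+0.897200))/(1+1/50) = 1711/2000 ≈ 0.855500
step 6 [6y] swap r/1=1807/54354: DF=(1 − 1807/54354·(0.968600+0.954800+0.940000+0.897200+0.855500))/(1+1807/54354) = 8193/10000 ≈ 0.819300

1 1 4843/5000
2 2 2387/2500
3 3 47/50
4 4 2243/2500
5 5 1711/2000
6 6 8193/10000
f(2y,4y) = ((2387/2500)/(2243/2500) − 1)/(2) = 72/2243 ≈ 3.2100%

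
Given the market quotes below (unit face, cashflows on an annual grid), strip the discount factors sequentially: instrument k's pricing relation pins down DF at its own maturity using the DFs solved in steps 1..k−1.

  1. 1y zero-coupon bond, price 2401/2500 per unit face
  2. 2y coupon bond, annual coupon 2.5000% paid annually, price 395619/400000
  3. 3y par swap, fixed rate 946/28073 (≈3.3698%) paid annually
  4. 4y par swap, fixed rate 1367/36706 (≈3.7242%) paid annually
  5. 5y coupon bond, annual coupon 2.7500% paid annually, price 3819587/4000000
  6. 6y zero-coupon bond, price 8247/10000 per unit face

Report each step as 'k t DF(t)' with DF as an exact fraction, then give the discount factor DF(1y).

step 1 [1y] zero: DF = P = 2401/2500 ≈ 0.960400
step 2 [2y] bond c/1=1/40: DF=(395619/400000 − 1/40·(0.960400))/(1+1/40) = 1883/2000 ≈ 0.941500
step 3 [3y] swap r/1=946/28073: DF=(1 − 946/28073·(0.960400+0.941500))/(1+946/28073) = 4527/5000 ≈ 0.905400
step 4 [4y] swap r/1=1367/36706: DF=(1 − 1367/36706·(0.960400+0.941500+0.905400))/(1+1367/36706) = 8633/10000 ≈ 0.863300
step 5 [5y] bond c/1=11/400: DF=(3819587/4000000 − 11/400·(0.960400+0.941500+0.905400+0.863300))/(1+11/400) = 8311/10000 ≈ 0.831100
step 6 [6y] zero: DF = P = 8247/10000 ≈ 0.824700

1 1 2401/2500
2 2 1883/2000
3 3 4527/5000
4 4 8633/10000
5 5 8311/10000
6 6 8247/10000
DF(1y) = 2401/2500 ≈ 0.960400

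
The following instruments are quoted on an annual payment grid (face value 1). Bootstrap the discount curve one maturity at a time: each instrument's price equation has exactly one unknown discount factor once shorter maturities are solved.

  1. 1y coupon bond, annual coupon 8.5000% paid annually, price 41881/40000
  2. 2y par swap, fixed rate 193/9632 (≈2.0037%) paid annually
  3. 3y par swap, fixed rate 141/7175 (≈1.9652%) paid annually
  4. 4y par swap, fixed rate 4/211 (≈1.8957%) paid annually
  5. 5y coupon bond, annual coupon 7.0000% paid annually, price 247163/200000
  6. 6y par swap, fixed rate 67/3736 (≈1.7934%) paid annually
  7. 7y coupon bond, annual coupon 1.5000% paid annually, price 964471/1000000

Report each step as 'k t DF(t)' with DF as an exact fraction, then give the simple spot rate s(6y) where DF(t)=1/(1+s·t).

1 1 193/200
2 2 4807/5000
3 3 2359/2500
4 4 116/125
5 5 1813/2000
6 6 1799/2000
7 7 4337/5000
s(6y) = (1/(1799/2000) − 1)/(6) = 67/3598 ≈ 1.8621%

step 1 [1y] bond c/1=17/200: DF=(41881/40000 − 17/200·(0))/(1+17/200) = 193/200 ≈ 0.965000
step 2 [2y] swap r/1=193/9632: DF=(1 − 193/9632·(0.965000))/(1+193/9632) = 4807/5000 ≈ 0.961400
step 3 [3y] swap r/1=141/7175: DF=(1 − 141/7175·(0.965000+0.961400))/(1+141/7175) = 2359/2500 ≈ 0.943600
step 4 [4y] swap r/1=4/211: DF=(1 − 4/211·(0.965000+0.961400+0.943600))/(1+4/211) = 116/125 ≈ 0.928000
step 5 [5y] bond c/1=7/100: DF=(247163/200000 − 7/100·(0.965000+0.961400+0.943600+0.928000))/(1+7/100) = 1813/2000 ≈ 0.906500
step 6 [6y] swap r/1=67/3736: DF=(1 − 67/3736·(0.965000+0.961400+0.943600+0.928000+0.906500))/(1+67/3736) = 1799/2000 ≈ 0.899500
step 7 [7y] bond c/1=3/200: DF=(964471/1000000 − 3/200·(0.965000+0.961400+0.943600+0.928000+0.906500+0.899500))/(1+3/200) = 4337/5000 ≈ 0.867400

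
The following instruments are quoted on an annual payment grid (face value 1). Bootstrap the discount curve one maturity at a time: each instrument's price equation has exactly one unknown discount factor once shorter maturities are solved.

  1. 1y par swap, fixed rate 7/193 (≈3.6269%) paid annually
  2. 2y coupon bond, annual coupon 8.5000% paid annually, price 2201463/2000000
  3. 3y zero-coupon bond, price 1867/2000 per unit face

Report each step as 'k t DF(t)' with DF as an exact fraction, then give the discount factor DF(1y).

1 1 193/200
2 2 9389/10000
3 3 1867/2000
DF(1y) = 193/200 ≈ 0.965000

step 1 [1y] swap r/1=7/193: DF=(1 − 7/193·(0))/(1+7/193) = 193/200 ≈ 0.965000
step 2 [2y] bond c/1=17/200: DF=(2201463/2000000 − 17/200·(0.965000))/(1+17/200) = 9389/10000 ≈ 0.938900
step 3 [3y] zero: DF = P = 1867/2000 ≈ 0.933500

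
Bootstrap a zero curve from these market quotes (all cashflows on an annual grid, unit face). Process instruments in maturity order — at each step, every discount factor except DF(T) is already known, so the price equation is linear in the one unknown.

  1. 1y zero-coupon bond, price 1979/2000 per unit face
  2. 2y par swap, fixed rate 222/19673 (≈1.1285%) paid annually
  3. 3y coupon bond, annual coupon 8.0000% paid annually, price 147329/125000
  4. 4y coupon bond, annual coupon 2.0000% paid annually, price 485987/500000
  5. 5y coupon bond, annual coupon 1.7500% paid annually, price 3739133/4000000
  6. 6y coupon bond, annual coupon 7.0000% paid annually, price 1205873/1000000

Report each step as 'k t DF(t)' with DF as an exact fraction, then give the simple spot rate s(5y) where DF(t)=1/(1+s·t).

1 1 1979/2000
2 2 4889/5000
3 3 591/625
4 4 4479/5000
5 5 2133/2500
6 6 411/500
s(5y) = (1/(2133/2500) − 1)/(5) = 367/10665 ≈ 3.4412%

step 1 [1y] zero: DF = P = 1979/2000 ≈ 0.989500
step 2 [2y] swap r/1=222/19673: DF=(1 − 222/19673·(0.989500))/(1+222/19673) = 4889/5000 ≈ 0.977800
step 3 [3y] bond c/1=2/25: DF=(147329/125000 − 2/25·(0.989500+0.977800))/(1+2/25) = 591/625 ≈ 0.945600
step 4 [4y] bond c/1=1/50: DF=(485987/500000 − 1/50·(0.989500+0.977800+0.945600))/(1+1/50) = 4479/5000 ≈ 0.895800
step 5 [5y] bond c/1=7/400: DF=(3739133/4000000 − 7/400·(0.989500+0.977800+0.945600+0.895800))/(1+7/400) = 2133/2500 ≈ 0.853200
step 6 [6y] bond c/1=7/100: DF=(1205873/1000000 − 7/100·(0.989500+0.977800+0.945600+0.895800+0.853200))/(1+7/100) = 411/500 ≈ 0.822000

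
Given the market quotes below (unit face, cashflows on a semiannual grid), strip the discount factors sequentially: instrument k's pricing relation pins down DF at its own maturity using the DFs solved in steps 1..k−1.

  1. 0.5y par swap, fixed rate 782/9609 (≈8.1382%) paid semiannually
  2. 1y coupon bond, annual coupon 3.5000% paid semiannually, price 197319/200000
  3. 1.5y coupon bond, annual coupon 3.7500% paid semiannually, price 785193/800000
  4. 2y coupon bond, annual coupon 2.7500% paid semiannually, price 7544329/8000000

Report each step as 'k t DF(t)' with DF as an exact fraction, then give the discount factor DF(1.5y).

step 1 [0.5y] swap r/2=391/9609: DF=(1 − 391/9609·(0))/(1+391/9609) = 9609/10000 ≈ 0.960900
step 2 [1y] bond c/2=7/400: DF=(197319/200000 − 7/400·(0.960900))/(1+7/400) = 9531/10000 ≈ 0.953100
step 3 [1.5y] bond c/2=3/160: DF=(785193/800000 − 3/160·(0.960900+0.953100))/(1+3/160) = 4641/5000 ≈ 0.928200
step 4 [2y] bond c/2=11/800: DF=(7544329/8000000 − 11/800·(0.960900+0.953100+0.928200))/(1+11/800) = 8917/10000 ≈ 0.891700

1 1/2 9609/10000
2 1 9531/10000
3 3/2 4641/5000
4 2 8917/10000
DF(1.5y) = 4641/5000 ≈ 0.928200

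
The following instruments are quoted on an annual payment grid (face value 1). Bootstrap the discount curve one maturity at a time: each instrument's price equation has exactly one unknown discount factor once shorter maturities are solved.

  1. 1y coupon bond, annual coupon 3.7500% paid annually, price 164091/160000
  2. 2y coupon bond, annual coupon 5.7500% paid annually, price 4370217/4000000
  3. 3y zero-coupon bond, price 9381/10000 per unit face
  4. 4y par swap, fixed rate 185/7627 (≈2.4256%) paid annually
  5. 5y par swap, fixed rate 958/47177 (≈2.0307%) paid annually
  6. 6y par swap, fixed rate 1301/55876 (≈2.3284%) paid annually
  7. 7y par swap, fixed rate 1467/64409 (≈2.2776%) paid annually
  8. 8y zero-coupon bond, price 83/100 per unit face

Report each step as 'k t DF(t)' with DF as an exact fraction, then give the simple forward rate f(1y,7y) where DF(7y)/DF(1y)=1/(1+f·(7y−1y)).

1 1 1977/2000
2 2 4897/5000
3 3 9381/10000
4 4 363/400
5 5 4521/5000
6 6 8699/10000
7 7 8533/10000
8 8 83/100
f(1y,7y) = ((1977/2000)/(8533/10000) − 1)/(6) = 676/25599 ≈ 2.6407%

step 1 [1y] bond c/1=3/80: DF=(164091/160000 − 3/80·(0))/(1+3/80) = 1977/2000 ≈ 0.988500
step 2 [2y] bond c/1=23/400: DF=(4370217/4000000 − 23/400·(0.988500))/(1+23/400) = 4897/5000 ≈ 0.979400
step 3 [3y] zero: DF = P = 9381/10000 ≈ 0.938100
step 4 [4y] swap r/1=185/7627: DF=(1 − 185/7627·(0.988500+0.979400+0.938100))/(1+185/7627) = 363/400 ≈ 0.907500
step 5 [5y] swap r/1=958/47177: DF=(1 − 958/47177·(0.988500+0.979400+0.938100+0.907500))/(1+958/47177) = 4521/5000 ≈ 0.904200
step 6 [6y] swap r/1=1301/55876: DF=(1 − 1301/55876·(0.988500+0.979400+0.938100+0.907500+0.904200))/(1+1301/55876) = 8699/10000 ≈ 0.869900
step 7 [7y] swap r/1=1467/64409: DF=(1 − 1467/64409·(0.988500+0.979400+0.938100+0.907500+0.904200+0.869900))/(1+1467/64409) = 8533/10000 ≈ 0.853300
step 8 [8y] zero: DF = P = 83/100 ≈ 0.830000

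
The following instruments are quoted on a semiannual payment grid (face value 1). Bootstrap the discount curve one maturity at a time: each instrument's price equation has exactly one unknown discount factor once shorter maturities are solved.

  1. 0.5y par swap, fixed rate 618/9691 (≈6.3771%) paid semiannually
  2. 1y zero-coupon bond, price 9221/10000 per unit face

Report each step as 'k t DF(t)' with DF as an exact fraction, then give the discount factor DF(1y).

step 1 [0.5y] swap r/2=309/9691: DF=(1 − 309/9691·(0))/(1+309/9691) = 9691/10000 ≈ 0.969100
step 2 [1y] zero: DF = P = 9221/10000 ≈ 0.922100

1 1/2 9691/10000
2 1 9221/10000
DF(1y) = 9221/10000 ≈ 0.922100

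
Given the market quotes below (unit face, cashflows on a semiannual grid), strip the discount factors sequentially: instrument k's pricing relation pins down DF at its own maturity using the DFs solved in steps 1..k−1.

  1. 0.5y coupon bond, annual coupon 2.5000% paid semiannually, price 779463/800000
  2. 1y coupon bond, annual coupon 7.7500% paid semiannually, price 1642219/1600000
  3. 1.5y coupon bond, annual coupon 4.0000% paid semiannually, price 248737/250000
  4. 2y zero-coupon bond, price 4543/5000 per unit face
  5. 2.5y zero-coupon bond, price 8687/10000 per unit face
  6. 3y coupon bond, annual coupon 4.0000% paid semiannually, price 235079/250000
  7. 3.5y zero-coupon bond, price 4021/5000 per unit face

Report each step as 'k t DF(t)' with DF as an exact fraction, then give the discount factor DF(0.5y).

step 1 [0.5y] bond c/2=1/80: DF=(779463/800000 − 1/80·(0))/(1+1/80) = 9623/10000 ≈ 0.962300
step 2 [1y] bond c/2=31/800: DF=(1642219/1600000 − 31/800·(0.962300))/(1+31/800) = 4761/5000 ≈ 0.952200
step 3 [1.5y] bond c/2=1/50: DF=(248737/250000 − 1/50·(0.962300+0.952200))/(1+1/50) = 9379/10000 ≈ 0.937900
step 4 [2y] zero: DF = P = 4543/5000 ≈ 0.908600
step 5 [2.5y] zero: DF = P = 8687/10000 ≈ 0.868700
step 6 [3y] bond c/2=1/50: DF=(235079/250000 − 1/50·(0.962300+0.952200+0.937900+0.908600+0.868700))/(1+1/50) = 8311/10000 ≈ 0.831100
step 7 [3.5y] zero: DF = P = 4021/5000 ≈ 0.804200

1 1/2 9623/10000
2 1 4761/5000
3 3/2 9379/10000
4 2 4543/5000
5 5/2 8687/10000
6 3 8311/10000
7 7/2 4021/5000
DF(0.5y) = 9623/10000 ≈ 0.962300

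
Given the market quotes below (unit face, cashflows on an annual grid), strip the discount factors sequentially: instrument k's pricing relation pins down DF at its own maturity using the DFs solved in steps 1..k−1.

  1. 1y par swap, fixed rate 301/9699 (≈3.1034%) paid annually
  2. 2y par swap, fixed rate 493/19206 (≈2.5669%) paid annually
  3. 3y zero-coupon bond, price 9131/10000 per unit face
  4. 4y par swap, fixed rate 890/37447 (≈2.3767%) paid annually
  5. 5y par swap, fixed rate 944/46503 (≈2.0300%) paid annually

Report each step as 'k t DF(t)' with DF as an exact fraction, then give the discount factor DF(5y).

step 1 [1y] swap r/1=301/9699: DF=(1 − 301/9699·(0))/(1+301/9699) = 9699/10000 ≈ 0.969900
step 2 [2y] swap r/1=493/19206: DF=(1 − 493/19206·(0.969900))/(1+493/19206) = 9507/10000 ≈ 0.950700
step 3 [3y] zero: DF = P = 9131/10000 ≈ 0.913100
step 4 [4y] swap r/1=890/37447: DF=(1 − 890/37447·(0.969900+0.950700+0.913100))/(1+890/37447) = 911/1000 ≈ 0.911000
step 5 [5y] swap r/1=944/46503: DF=(1 − 944/46503·(0.969900+0.950700+0.913100+0.911000))/(1+944/46503) = 566/625 ≈ 0.905600

1 1 9699/10000
2 2 9507/10000
3 3 9131/10000
4 4 911/1000
5 5 566/625
DF(5y) = 566/625 ≈ 0.905600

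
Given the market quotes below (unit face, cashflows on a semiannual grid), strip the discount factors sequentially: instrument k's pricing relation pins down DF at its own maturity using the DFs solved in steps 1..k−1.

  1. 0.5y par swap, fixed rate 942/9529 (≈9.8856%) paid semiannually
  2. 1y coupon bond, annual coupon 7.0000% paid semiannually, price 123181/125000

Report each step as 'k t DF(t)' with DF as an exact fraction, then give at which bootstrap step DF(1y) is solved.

1 1/2 9529/10000
2 1 9199/10000
DF(1y) is solved at step 2

step 1 [0.5y] swap r/2=471/9529: DF=(1 − 471/9529·(0))/(1+471/9529) = 9529/10000 ≈ 0.952900
step 2 [1y] bond c/2=7/200: DF=(123181/125000 − 7/200·(0.952900))/(1+7/200) = 9199/10000 ≈ 0.919900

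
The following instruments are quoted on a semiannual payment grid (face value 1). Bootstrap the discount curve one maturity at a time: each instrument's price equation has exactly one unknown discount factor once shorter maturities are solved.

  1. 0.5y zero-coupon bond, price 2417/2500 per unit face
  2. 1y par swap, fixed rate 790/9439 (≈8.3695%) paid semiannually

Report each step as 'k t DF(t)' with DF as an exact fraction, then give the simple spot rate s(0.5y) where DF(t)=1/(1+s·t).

1 1/2 2417/2500
2 1 921/1000
s(0.5y) = (1/(2417/2500) − 1)/(1/2) = 166/2417 ≈ 6.8680%

step 1 [0.5y] zero: DF = P = 2417/2500 ≈ 0.966800
step 2 [1y] swap r/2=395/9439: DF=(1 − 395/9439·(0.966800))/(1+395/9439) = 921/1000 ≈ 0.921000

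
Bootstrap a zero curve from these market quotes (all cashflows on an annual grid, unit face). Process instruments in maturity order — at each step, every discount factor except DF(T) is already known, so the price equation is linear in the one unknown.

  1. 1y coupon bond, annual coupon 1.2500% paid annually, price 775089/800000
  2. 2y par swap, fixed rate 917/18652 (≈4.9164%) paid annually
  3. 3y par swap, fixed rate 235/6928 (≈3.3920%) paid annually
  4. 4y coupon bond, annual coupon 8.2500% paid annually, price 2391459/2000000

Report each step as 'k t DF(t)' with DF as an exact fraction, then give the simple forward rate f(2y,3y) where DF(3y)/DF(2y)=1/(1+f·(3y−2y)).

step 1 [1y] bond c/1=1/80: DF=(775089/800000 − 1/80·(0))/(1+1/80) = 9569/10000 ≈ 0.956900
step 2 [2y] swap r/1=917/18652: DF=(1 − 917/18652·(0.956900))/(1+917/18652) = 9083/10000 ≈ 0.908300
step 3 [3y] swap r/1=235/6928: DF=(1 − 235/6928·(0.956900+0.908300))/(1+235/6928) = 453/500 ≈ 0.906000
step 4 [4y] bond c/1=33/400: DF=(2391459/2000000 − 33/400·(0.956900+0.908300+0.906000))/(1+33/400) = 4467/5000 ≈ 0.893400

1 1 9569/10000
2 2 9083/10000
3 3 453/500
4 4 4467/5000
f(2y,3y) = ((9083/10000)/(453/500) − 1)/(1) = 23/9060 ≈ 0.2539%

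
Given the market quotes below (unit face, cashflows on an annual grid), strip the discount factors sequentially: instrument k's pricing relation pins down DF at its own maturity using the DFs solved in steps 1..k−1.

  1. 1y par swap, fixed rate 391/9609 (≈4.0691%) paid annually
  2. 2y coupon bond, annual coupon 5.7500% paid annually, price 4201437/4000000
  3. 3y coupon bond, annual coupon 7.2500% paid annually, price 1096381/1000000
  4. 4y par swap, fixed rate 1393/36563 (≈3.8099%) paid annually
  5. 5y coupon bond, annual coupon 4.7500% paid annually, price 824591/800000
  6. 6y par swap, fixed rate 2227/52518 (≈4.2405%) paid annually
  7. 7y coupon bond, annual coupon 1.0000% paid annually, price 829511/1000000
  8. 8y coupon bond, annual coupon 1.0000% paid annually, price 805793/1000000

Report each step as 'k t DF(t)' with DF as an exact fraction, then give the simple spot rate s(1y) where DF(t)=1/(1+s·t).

1 1 9609/10000
2 2 941/1000
3 3 8937/10000
4 4 8607/10000
5 5 4091/5000
6 6 7773/10000
7 7 7693/10000
8 8 3691/5000
s(1y) = (1/(9609/10000) − 1)/(1) = 391/9609 ≈ 4.0691%

step 1 [1y] swap r/1=391/9609: DF=(1 − 391/9609·(0))/(1+391/9609) = 9609/10000 ≈ 0.960900
step 2 [2y] bond c/1=23/400: DF=(4201437/4000000 − 23/400·(0.960900))/(1+23/400) = 941/1000 ≈ 0.941000
step 3 [3y] bond c/1=29/400: DF=(1096381/1000000 − 29/400·(0.960900+0.941000))/(1+29/400) = 8937/10000 ≈ 0.893700
step 4 [4y] swap r/1=1393/36563: DF=(1 − 1393/36563·(0.960900+0.941000+0.893700))/(1+1393/36563) = 8607/10000 ≈ 0.860700
step 5 [5y] bond c/1=19/400: DF=(824591/800000 − 19/400·(0.960900+0.941000+0.893700+0.860700))/(1+19/400) = 4091/5000 ≈ 0.818200
step 6 [6y] swap r/1=2227/52518: DF=(1 − 2227/52518·(0.960900+0.941000+0.893700+0.860700+0.818200))/(1+2227/52518) = 7773/10000 ≈ 0.777300
step 7 [7y] bond c/1=1/100: DF=(829511/1000000 − 1/100·(0.960900+0.941000+0.893700+0.860700+0.818200+0.777300))/(1+1/100) = 7693/10000 ≈ 0.769300
step 8 [8y] bond c/1=1/100: DF=(805793/1000000 − 1/100·(0.960900+0.941000+0.893700+0.860700+0.818200+0.777300+0.769300))/(1+1/100) = 3691/5000 ≈ 0.738200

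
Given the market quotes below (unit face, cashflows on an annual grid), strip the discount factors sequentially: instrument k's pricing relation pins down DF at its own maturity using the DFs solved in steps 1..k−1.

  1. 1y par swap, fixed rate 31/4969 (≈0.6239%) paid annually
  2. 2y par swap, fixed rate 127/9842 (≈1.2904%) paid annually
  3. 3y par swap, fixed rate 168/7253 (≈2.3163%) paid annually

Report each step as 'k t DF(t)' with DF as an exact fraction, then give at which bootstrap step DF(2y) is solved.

1 1 4969/5000
2 2 4873/5000
3 3 583/625
DF(2y) is solved at step 2

step 1 [1y] swap r/1=31/4969: DF=(1 − 31/4969·(0))/(1+31/4969) = 4969/5000 ≈ 0.993800
step 2 [2y] swap r/1=127/9842: DF=(1 − 127/9842·(0.993800))/(1+127/9842) = 4873/5000 ≈ 0.974600
step 3 [3y] swap r/1=168/7253: DF=(1 − 168/7253·(0.993800+0.974600))/(1+168/7253) = 583/625 ≈ 0.932800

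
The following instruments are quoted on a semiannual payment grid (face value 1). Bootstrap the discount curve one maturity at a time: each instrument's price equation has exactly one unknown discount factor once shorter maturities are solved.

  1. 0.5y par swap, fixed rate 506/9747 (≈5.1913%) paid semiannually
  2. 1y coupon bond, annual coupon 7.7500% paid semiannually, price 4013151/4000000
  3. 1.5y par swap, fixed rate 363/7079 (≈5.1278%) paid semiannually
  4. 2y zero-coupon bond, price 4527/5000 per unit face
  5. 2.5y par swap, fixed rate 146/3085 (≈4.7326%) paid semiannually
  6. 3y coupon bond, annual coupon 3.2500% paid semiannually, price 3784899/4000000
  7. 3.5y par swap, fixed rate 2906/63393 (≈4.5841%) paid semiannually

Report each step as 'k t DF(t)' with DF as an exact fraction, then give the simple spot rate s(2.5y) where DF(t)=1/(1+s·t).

step 1 [0.5y] swap r/2=253/9747: DF=(1 − 253/9747·(0))/(1+253/9747) = 9747/10000 ≈ 0.974700
step 2 [1y] bond c/2=31/800: DF=(4013151/4000000 − 31/800·(0.974700))/(1+31/800) = 1859/2000 ≈ 0.929500
step 3 [1.5y] swap r/2=363/14158: DF=(1 − 363/14158·(0.974700+0.929500))/(1+363/14158) = 4637/5000 ≈ 0.927400
step 4 [2y] zero: DF = P = 4527/5000 ≈ 0.905400
step 5 [2.5y] swap r/2=73/3085: DF=(1 − 73/3085·(0.974700+0.929500+0.927400+0.905400))/(1+73/3085) = 1781/2000 ≈ 0.890500
step 6 [3y] bond c/2=13/800: DF=(3784899/4000000 − 13/800·(0.974700+0.929500+0.927400+0.905400+0.890500))/(1+13/800) = 8571/10000 ≈ 0.857100
step 7 [3.5y] swap r/2=1453/63393: DF=(1 − 1453/63393·(0.974700+0.929500+0.927400+0.905400+0.890500+0.857100))/(1+1453/63393) = 8547/10000 ≈ 0.854700

1 1/2 9747/10000
2 1 1859/2000
3 3/2 4637/5000
4 2 4527/5000
5 5/2 1781/2000
6 3 8571/10000
7 7/2 8547/10000
s(2.5y) = (1/(1781/2000) − 1)/(5/2) = 438/8905 ≈ 4.9186%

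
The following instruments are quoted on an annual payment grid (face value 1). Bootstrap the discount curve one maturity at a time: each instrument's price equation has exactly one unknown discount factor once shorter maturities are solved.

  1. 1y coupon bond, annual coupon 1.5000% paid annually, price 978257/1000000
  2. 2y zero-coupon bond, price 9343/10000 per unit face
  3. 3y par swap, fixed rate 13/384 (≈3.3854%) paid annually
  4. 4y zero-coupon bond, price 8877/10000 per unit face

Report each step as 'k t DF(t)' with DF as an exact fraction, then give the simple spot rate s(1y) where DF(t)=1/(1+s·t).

1 1 4819/5000
2 2 9343/10000
3 3 9051/10000
4 4 8877/10000
s(1y) = (1/(4819/5000) − 1)/(1) = 181/4819 ≈ 3.7560%

step 1 [1y] bond c/1=3/200: DF=(978257/1000000 − 3/200·(0))/(1+3/200) = 4819/5000 ≈ 0.963800
step 2 [2y] zero: DF = P = 9343/10000 ≈ 0.934300
step 3 [3y] swap r/1=13/384: DF=(1 − 13/384·(0.963800+0.934300))/(1+13/384) = 9051/10000 ≈ 0.905100
step 4 [4y] zero: DF = P = 8877/10000 ≈ 0.887700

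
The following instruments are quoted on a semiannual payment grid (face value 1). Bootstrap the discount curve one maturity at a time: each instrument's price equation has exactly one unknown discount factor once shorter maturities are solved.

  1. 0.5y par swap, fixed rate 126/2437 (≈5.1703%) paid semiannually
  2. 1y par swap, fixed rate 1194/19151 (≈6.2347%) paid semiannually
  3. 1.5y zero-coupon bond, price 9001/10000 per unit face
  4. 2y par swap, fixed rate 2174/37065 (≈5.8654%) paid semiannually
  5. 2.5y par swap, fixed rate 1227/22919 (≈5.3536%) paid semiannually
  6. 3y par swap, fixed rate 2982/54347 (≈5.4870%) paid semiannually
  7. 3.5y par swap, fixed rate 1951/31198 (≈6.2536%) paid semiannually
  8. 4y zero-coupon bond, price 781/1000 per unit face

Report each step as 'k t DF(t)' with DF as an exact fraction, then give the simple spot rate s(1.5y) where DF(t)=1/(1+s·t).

1 1/2 2437/2500
2 1 9403/10000
3 3/2 9001/10000
4 2 8913/10000
5 5/2 8773/10000
6 3 8509/10000
7 7/2 8049/10000
8 4 781/1000
s(1.5y) = (1/(9001/10000) − 1)/(3/2) = 666/9001 ≈ 7.3992%

step 1 [0.5y] swap r/2=63/2437: DF=(1 − 63/2437·(0))/(1+63/2437) = 2437/2500 ≈ 0.974800
step 2 [1y] swap r/2=597/19151: DF=(1 − 597/19151·(0.974800))/(1+597/19151) = 9403/10000 ≈ 0.940300
step 3 [1.5y] zero: DF = P = 9001/10000 ≈ 0.900100
step 4 [2y] swap r/2=1087/37065: DF=(1 − 1087/37065·(0.974800+0.940300+0.900100))/(1+1087/37065) = 8913/10000 ≈ 0.891300
step 5 [2.5y] swap r/2=1227/45838: DF=(1 − 1227/45838·(0.974800+0.940300+0.900100+0.891300))/(1+1227/45838) = 8773/10000 ≈ 0.877300
step 6 [3y] swap r/2=1491/54347: DF=(1 − 1491/54347·(0.974800+0.940300+0.900100+0.891300+0.877300))/(1+1491/54347) = 8509/10000 ≈ 0.850900
step 7 [3.5y] swap r/2=1951/62396: DF=(1 − 1951/62396·(0.974800+0.940300+0.900100+0.891300+0.877300+0.850900))/(1+1951/62396) = 8049/10000 ≈ 0.804900
step 8 [4y] zero: DF = P = 781/1000 ≈ 0.781000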